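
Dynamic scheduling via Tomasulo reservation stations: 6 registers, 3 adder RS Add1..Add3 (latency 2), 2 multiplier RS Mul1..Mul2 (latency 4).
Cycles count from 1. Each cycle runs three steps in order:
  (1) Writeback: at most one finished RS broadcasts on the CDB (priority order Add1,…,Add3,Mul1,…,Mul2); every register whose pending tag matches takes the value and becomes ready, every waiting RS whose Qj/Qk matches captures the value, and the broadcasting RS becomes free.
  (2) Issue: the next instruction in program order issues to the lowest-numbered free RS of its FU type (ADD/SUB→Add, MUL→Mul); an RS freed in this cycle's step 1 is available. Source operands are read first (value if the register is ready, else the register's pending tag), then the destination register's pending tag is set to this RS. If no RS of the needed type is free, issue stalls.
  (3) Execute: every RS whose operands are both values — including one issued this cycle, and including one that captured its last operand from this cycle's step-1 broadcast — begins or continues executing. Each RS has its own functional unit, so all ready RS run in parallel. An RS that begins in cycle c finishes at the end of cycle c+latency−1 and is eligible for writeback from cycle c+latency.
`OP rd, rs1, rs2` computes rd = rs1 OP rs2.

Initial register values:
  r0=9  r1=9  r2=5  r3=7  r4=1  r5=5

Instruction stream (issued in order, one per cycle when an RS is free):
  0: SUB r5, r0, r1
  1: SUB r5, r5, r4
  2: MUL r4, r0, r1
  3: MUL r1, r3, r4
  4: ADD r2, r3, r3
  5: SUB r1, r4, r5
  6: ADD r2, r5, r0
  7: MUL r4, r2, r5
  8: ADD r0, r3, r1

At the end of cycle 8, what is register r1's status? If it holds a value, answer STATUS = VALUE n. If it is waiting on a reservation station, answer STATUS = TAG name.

cycle 1: issue SUB r5<-Add1 // r0:9,r1:9,r2:5,r3:7,r4:1,r5:Add1
cycle 2: issue SUB r5<-Add2 // r0:9,r1:9,r2:5,r3:7,r4:1,r5:Add2
cycle 3: CDB Add1=0; issue MUL r4<-Mul1 // r0:9,r1:9,r2:5,r3:7,r4:Mul1,r5:Add2
cycle 4: issue MUL r1<-Mul2 // r0:9,r1:Mul2,r2:5,r3:7,r4:Mul1,r5:Add2
cycle 5: CDB Add2=-1; issue ADD r2<-Add1 // r0:9,r1:Mul2,r2:Add1,r3:7,r4:Mul1,r5:-1
cycle 6: issue SUB r1<-Add2 // r0:9,r1:Add2,r2:Add1,r3:7,r4:Mul1,r5:-1
cycle 7: CDB Add1=14; issue ADD r2<-Add1 // r0:9,r1:Add2,r2:Add1,r3:7,r4:Mul1,r5:-1
cycle 8: CDB Mul1=81; issue MUL r4<-Mul1 // r0:9,r1:Add2,r2:Add1,r3:7,r4:Mul1,r5:-1

STATUS = TAG Add2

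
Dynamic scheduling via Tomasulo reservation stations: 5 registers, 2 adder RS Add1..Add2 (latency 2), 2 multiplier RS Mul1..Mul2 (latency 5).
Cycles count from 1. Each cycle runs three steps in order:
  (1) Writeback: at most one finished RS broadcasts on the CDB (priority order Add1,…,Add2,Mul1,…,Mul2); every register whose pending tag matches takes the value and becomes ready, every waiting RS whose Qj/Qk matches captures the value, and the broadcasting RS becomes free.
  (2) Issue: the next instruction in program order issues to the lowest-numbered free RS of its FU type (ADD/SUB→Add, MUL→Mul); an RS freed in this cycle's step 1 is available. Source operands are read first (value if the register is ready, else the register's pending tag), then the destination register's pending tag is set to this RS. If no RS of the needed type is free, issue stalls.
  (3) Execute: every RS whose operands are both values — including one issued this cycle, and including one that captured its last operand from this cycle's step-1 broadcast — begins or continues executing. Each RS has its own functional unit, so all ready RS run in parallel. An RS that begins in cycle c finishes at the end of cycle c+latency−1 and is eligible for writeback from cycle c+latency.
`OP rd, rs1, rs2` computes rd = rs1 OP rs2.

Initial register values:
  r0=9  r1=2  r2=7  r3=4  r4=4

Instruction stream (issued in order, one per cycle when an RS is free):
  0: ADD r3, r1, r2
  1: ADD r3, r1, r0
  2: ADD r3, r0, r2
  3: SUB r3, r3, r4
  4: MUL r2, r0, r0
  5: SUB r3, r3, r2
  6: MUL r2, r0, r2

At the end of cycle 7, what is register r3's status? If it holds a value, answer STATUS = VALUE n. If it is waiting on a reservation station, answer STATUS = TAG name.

cycle 1: issue ADD r3<-Add1 // r0:9,r1:2,r2:7,r3:Add1,r4:4
cycle 2: issue ADD r3<-Add2 // r0:9,r1:2,r2:7,r3:Add2,r4:4
cycle 3: CDB Add1=9; issue ADD r3<-Add1 // r0:9,r1:2,r2:7,r3:Add1,r4:4
cycle 4: CDB Add2=11; issue SUB r3<-Add2 // r0:9,r1:2,r2:7,r3:Add2,r4:4
cycle 5: CDB Add1=16; issue MUL r2<-Mul1 // r0:9,r1:2,r2:Mul1,r3:Add2,r4:4
cycle 6: issue SUB r3<-Add1 // r0:9,r1:2,r2:Mul1,r3:Add1,r4:4
cycle 7: CDB Add2=12; issue MUL r2<-Mul2 // r0:9,r1:2,r2:Mul2,r3:Add1,r4:4

STATUS = TAG Add1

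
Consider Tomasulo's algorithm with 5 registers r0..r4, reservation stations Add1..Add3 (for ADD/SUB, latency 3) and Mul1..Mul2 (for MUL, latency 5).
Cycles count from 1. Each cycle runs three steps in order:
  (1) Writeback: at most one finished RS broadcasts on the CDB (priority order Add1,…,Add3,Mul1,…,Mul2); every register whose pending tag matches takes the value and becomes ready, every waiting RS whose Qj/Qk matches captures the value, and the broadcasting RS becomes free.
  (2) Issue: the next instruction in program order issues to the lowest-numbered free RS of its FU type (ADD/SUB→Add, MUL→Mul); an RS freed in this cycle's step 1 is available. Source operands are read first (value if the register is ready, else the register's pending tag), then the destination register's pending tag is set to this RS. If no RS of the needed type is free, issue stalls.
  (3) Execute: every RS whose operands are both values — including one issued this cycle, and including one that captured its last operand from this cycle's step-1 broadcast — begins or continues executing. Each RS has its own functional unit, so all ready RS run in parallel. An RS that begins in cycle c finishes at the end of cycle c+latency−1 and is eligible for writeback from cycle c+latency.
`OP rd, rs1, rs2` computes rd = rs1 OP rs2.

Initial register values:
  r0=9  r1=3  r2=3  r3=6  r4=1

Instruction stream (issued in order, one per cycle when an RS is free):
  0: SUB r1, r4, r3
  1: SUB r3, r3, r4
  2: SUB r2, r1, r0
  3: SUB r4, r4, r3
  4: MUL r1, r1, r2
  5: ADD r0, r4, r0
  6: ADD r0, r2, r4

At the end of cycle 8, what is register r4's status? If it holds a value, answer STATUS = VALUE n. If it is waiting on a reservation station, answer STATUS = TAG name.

STATUS = VALUE -4

  c1: issue SUB r1<-Add1  regs: r0:9,r1:Add1,r2:3,r3:6,r4:1
  c2: issue SUB r3<-Add2  regs: r0:9,r1:Add1,r2:3,r3:Add2,r4:1
  c3: issue SUB r2<-Add3  regs: r0:9,r1:Add1,r2:Add3,r3:Add2,r4:1
  c4: CDB Add1=-5; issue SUB r4<-Add1  regs: r0:9,r1:-5,r2:Add3,r3:Add2,r4:Add1
  c5: CDB Add2=5; issue MUL r1<-Mul1  regs: r0:9,r1:Mul1,r2:Add3,r3:5,r4:Add1
  c6: issue ADD r0<-Add2  regs: r0:Add2,r1:Mul1,r2:Add3,r3:5,r4:Add1
  c7: CDB Add3=-14; issue ADD r0<-Add3  regs: r0:Add3,r1:Mul1,r2:-14,r3:5,r4:Add1
  c8: CDB Add1=-4  regs: r0:Add3,r1:Mul1,r2:-14,r3:5,r4:-4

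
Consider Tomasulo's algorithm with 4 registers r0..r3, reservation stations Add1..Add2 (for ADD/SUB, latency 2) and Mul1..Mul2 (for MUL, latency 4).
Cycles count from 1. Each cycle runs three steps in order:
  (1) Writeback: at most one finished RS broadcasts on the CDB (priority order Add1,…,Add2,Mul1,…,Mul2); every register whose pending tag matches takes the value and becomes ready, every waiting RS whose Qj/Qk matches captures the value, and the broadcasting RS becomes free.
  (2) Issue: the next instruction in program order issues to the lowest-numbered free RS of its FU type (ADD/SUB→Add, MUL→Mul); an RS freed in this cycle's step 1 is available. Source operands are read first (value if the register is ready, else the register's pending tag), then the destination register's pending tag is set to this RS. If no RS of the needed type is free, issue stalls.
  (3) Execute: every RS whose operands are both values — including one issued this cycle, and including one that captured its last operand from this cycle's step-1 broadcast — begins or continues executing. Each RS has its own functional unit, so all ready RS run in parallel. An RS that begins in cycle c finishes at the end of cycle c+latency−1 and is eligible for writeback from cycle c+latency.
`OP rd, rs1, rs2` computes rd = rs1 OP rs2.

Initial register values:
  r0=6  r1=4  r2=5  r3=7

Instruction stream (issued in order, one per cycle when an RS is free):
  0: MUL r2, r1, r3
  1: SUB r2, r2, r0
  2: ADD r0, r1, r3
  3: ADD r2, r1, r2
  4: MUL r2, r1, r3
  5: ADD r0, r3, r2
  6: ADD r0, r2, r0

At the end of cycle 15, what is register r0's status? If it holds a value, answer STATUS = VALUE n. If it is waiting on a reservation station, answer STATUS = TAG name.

STATUS = VALUE 63

  c1: issue MUL r2<-Mul1  regs: r0:6,r1:4,r2:Mul1,r3:7
  c2: issue SUB r2<-Add1  regs: r0:6,r1:4,r2:Add1,r3:7
  c3: issue ADD r0<-Add2  regs: r0:Add2,r1:4,r2:Add1,r3:7
  c4: stall  regs: r0:Add2,r1:4,r2:Add1,r3:7
  c5: CDB Add2=11; issue ADD r2<-Add2  regs: r0:11,r1:4,r2:Add2,r3:7
  c6: CDB Mul1=28; issue MUL r2<-Mul1  regs: r0:11,r1:4,r2:Mul1,r3:7
  c7: stall  regs: r0:11,r1:4,r2:Mul1,r3:7
  c8: CDB Add1=22; issue ADD r0<-Add1  regs: r0:Add1,r1:4,r2:Mul1,r3:7
  c9: stall  regs: r0:Add1,r1:4,r2:Mul1,r3:7
  c10: CDB Add2=26; issue ADD r0<-Add2  regs: r0:Add2,r1:4,r2:Mul1,r3:7
  c11: CDB Mul1=28  regs: r0:Add2,r1:4,r2:28,r3:7
  c12: -  regs: r0:Add2,r1:4,r2:28,r3:7
  c13: CDB Add1=35  regs: r0:Add2,r1:4,r2:28,r3:7
  c14: -  regs: r0:Add2,r1:4,r2:28,r3:7
  c15: CDB Add2=63  regs: r0:63,r1:4,r2:28,r3:7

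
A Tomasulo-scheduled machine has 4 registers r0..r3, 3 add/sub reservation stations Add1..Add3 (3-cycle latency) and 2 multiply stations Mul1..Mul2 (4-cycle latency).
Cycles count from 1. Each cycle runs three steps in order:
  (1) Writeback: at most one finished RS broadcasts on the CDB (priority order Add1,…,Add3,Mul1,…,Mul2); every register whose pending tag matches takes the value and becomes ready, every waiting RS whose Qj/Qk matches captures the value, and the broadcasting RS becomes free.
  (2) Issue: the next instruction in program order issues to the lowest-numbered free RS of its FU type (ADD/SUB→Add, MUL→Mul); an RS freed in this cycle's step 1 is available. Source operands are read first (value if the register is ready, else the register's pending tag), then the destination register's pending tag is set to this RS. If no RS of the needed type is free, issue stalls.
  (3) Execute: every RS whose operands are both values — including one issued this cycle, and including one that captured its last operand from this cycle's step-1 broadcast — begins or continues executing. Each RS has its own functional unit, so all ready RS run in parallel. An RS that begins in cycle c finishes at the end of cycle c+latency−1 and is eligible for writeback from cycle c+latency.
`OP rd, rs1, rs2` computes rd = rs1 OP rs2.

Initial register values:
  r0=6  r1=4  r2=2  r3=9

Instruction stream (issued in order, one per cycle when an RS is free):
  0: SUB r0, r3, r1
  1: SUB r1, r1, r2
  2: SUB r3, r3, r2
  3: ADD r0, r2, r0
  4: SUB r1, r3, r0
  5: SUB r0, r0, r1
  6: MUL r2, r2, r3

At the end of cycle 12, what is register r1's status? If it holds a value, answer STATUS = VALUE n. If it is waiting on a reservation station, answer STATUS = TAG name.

  c1: issue SUB r0<-Add1  regs: r0:Add1,r1:4,r2:2,r3:9
  c2: issue SUB r1<-Add2  regs: r0:Add1,r1:Add2,r2:2,r3:9
  c3: issue SUB r3<-Add3  regs: r0:Add1,r1:Add2,r2:2,r3:Add3
  c4: CDB Add1=5; issue ADD r0<-Add1  regs: r0:Add1,r1:Add2,r2:2,r3:Add3
  c5: CDB Add2=2; issue SUB r1<-Add2  regs: r0:Add1,r1:Add2,r2:2,r3:Add3
  c6: CDB Add3=7; issue SUB r0<-Add3  regs: r0:Add3,r1:Add2,r2:2,r3:7
  c7: CDB Add1=7; issue MUL r2<-Mul1  regs: r0:Add3,r1:Add2,r2:Mul1,r3:7
  c8: -  regs: r0:Add3,r1:Add2,r2:Mul1,r3:7
  c9: -  regs: r0:Add3,r1:Add2,r2:Mul1,r3:7
  c10: CDB Add2=0  regs: r0:Add3,r1:0,r2:Mul1,r3:7
  c11: CDB Mul1=14  regs: r0:Add3,r1:0,r2:14,r3:7
  c12: -  regs: r0:Add3,r1:0,r2:14,r3:7

STATUS = VALUE 0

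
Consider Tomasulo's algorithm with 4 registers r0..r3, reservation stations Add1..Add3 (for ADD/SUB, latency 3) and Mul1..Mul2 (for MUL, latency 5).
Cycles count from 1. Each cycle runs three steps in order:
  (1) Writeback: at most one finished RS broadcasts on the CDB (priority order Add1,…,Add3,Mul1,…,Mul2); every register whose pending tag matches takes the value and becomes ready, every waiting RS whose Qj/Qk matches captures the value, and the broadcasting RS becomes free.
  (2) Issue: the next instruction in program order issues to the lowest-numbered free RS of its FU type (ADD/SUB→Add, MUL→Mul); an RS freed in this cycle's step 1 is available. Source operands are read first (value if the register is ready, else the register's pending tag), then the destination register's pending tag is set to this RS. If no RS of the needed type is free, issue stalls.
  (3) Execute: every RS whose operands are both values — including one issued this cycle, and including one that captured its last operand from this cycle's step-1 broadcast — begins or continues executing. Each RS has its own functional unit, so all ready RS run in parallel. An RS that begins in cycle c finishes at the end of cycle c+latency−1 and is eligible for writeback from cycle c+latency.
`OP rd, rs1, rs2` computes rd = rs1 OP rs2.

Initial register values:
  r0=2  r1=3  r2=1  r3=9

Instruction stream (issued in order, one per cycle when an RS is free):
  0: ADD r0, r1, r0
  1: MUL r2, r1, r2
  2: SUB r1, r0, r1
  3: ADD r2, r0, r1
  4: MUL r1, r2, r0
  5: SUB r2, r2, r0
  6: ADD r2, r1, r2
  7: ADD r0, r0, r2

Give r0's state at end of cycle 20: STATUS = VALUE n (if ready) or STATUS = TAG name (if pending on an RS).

STATUS = TAG Add1

c1: issue ADD r0<-Add1 | r0:Add1,r1:3,r2:1,r3:9
c2: issue MUL r2<-Mul1 | r0:Add1,r1:3,r2:Mul1,r3:9
c3: issue SUB r1<-Add2 | r0:Add1,r1:Add2,r2:Mul1,r3:9
c4: CDB Add1=5; issue ADD r2<-Add1 | r0:5,r1:Add2,r2:Add1,r3:9
c5: issue MUL r1<-Mul2 | r0:5,r1:Mul2,r2:Add1,r3:9
c6: issue SUB r2<-Add3 | r0:5,r1:Mul2,r2:Add3,r3:9
c7: CDB Add2=2; issue ADD r2<-Add2 | r0:5,r1:Mul2,r2:Add2,r3:9
c8: CDB Mul1=3; stall | r0:5,r1:Mul2,r2:Add2,r3:9
c9: stall | r0:5,r1:Mul2,r2:Add2,r3:9
c10: CDB Add1=7; issue ADD r0<-Add1 | r0:Add1,r1:Mul2,r2:Add2,r3:9
c11: - | r0:Add1,r1:Mul2,r2:Add2,r3:9
c12: - | r0:Add1,r1:Mul2,r2:Add2,r3:9
c13: CDB Add3=2 | r0:Add1,r1:Mul2,r2:Add2,r3:9
c14: - | r0:Add1,r1:Mul2,r2:Add2,r3:9
c15: CDB Mul2=35 | r0:Add1,r1:35,r2:Add2,r3:9
c16: - | r0:Add1,r1:35,r2:Add2,r3:9
c17: - | r0:Add1,r1:35,r2:Add2,r3:9
c18: CDB Add2=37 | r0:Add1,r1:35,r2:37,r3:9
c19: - | r0:Add1,r1:35,r2:37,r3:9
c20: - | r0:Add1,r1:35,r2:37,r3:9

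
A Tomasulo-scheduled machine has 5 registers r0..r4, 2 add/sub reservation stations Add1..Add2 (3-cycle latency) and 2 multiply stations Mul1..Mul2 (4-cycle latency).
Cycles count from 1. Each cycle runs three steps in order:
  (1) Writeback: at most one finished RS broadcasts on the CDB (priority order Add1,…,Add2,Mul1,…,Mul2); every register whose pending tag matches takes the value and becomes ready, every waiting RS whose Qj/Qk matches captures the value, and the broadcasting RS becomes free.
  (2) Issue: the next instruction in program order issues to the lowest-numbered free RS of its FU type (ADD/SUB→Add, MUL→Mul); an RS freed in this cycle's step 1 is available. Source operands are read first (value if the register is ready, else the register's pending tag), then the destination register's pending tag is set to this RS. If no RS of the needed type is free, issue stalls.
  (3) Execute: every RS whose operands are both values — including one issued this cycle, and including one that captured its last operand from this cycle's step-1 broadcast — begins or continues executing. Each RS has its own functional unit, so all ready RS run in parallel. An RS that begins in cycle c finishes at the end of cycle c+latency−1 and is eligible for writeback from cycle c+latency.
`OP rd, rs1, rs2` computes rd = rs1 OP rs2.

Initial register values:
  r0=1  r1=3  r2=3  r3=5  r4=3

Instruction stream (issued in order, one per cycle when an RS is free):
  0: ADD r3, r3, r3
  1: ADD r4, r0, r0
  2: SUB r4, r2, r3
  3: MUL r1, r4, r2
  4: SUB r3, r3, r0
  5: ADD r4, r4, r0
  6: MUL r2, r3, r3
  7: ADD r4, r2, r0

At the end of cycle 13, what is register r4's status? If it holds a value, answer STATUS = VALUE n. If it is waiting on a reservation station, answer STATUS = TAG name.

  c1: issue ADD r3<-Add1  regs: r0:1,r1:3,r2:3,r3:Add1,r4:3
  c2: issue ADD r4<-Add2  regs: r0:1,r1:3,r2:3,r3:Add1,r4:Add2
  c3: stall  regs: r0:1,r1:3,r2:3,r3:Add1,r4:Add2
  c4: CDB Add1=10; issue SUB r4<-Add1  regs: r0:1,r1:3,r2:3,r3:10,r4:Add1
  c5: CDB Add2=2; issue MUL r1<-Mul1  regs: r0:1,r1:Mul1,r2:3,r3:10,r4:Add1
  c6: issue SUB r3<-Add2  regs: r0:1,r1:Mul1,r2:3,r3:Add2,r4:Add1
  c7: CDB Add1=-7; issue ADD r4<-Add1  regs: r0:1,r1:Mul1,r2:3,r3:Add2,r4:Add1
  c8: issue MUL r2<-Mul2  regs: r0:1,r1:Mul1,r2:Mul2,r3:Add2,r4:Add1
  c9: CDB Add2=9; issue ADD r4<-Add2  regs: r0:1,r1:Mul1,r2:Mul2,r3:9,r4:Add2
  c10: CDB Add1=-6  regs: r0:1,r1:Mul1,r2:Mul2,r3:9,r4:Add2
  c11: CDB Mul1=-21  regs: r0:1,r1:-21,r2:Mul2,r3:9,r4:Add2
  c12: -  regs: r0:1,r1:-21,r2:Mul2,r3:9,r4:Add2
  c13: CDB Mul2=81  regs: r0:1,r1:-21,r2:81,r3:9,r4:Add2

STATUS = TAG Add2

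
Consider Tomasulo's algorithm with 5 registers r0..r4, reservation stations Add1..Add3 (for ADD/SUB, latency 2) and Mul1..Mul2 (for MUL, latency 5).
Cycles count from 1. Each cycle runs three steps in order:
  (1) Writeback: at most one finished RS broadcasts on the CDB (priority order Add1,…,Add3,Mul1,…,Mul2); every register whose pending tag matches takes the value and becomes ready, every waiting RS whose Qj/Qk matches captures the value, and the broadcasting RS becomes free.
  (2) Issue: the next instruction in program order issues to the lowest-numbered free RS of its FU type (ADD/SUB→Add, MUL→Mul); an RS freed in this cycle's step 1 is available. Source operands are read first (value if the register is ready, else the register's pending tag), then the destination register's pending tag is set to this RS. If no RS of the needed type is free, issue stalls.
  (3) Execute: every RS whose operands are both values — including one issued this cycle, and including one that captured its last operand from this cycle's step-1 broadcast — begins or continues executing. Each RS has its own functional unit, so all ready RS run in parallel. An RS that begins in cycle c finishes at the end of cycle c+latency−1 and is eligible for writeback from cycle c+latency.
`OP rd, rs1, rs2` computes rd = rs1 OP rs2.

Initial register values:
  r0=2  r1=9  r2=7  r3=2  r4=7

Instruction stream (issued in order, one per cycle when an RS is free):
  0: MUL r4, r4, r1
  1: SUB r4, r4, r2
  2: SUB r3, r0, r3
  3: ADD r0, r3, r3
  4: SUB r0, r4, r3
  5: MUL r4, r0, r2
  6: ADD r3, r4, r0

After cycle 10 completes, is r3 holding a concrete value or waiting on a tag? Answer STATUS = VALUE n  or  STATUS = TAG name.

cycle 1: issue MUL r4<-Mul1 // r0:2,r1:9,r2:7,r3:2,r4:Mul1
cycle 2: issue SUB r4<-Add1 // r0:2,r1:9,r2:7,r3:2,r4:Add1
cycle 3: issue SUB r3<-Add2 // r0:2,r1:9,r2:7,r3:Add2,r4:Add1
cycle 4: issue ADD r0<-Add3 // r0:Add3,r1:9,r2:7,r3:Add2,r4:Add1
cycle 5: CDB Add2=0; issue SUB r0<-Add2 // r0:Add2,r1:9,r2:7,r3:0,r4:Add1
cycle 6: CDB Mul1=63; issue MUL r4<-Mul1 // r0:Add2,r1:9,r2:7,r3:0,r4:Mul1
cycle 7: CDB Add3=0; issue ADD r3<-Add3 // r0:Add2,r1:9,r2:7,r3:Add3,r4:Mul1
cycle 8: CDB Add1=56 // r0:Add2,r1:9,r2:7,r3:Add3,r4:Mul1
cycle 9: - // r0:Add2,r1:9,r2:7,r3:Add3,r4:Mul1
cycle 10: CDB Add2=56 // r0:56,r1:9,r2:7,r3:Add3,r4:Mul1

STATUS = TAG Add3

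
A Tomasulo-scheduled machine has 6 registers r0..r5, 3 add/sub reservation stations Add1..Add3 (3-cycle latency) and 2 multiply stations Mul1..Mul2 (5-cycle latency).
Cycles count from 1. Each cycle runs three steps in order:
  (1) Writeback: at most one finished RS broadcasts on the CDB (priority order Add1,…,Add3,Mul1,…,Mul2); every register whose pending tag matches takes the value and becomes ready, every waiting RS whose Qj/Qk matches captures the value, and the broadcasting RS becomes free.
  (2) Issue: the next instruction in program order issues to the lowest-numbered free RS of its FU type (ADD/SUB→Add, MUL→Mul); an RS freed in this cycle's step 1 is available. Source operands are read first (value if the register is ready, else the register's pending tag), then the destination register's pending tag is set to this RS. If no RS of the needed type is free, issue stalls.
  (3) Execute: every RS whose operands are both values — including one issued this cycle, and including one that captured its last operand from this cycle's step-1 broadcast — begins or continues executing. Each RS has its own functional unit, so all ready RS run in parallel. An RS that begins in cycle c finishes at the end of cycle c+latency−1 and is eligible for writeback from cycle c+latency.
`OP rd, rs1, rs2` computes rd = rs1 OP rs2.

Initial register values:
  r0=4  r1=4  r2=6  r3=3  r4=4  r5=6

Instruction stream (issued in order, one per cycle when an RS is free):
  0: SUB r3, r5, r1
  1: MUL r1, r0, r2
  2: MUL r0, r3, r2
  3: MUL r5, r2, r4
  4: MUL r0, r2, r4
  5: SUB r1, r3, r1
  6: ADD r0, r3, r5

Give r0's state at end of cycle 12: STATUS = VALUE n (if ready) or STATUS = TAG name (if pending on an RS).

cycle 1: issue SUB r3<-Add1 // r0:4,r1:4,r2:6,r3:Add1,r4:4,r5:6
cycle 2: issue MUL r1<-Mul1 // r0:4,r1:Mul1,r2:6,r3:Add1,r4:4,r5:6
cycle 3: issue MUL r0<-Mul2 // r0:Mul2,r1:Mul1,r2:6,r3:Add1,r4:4,r5:6
cycle 4: CDB Add1=2; stall // r0:Mul2,r1:Mul1,r2:6,r3:2,r4:4,r5:6
cycle 5: stall // r0:Mul2,r1:Mul1,r2:6,r3:2,r4:4,r5:6
cycle 6: stall // r0:Mul2,r1:Mul1,r2:6,r3:2,r4:4,r5:6
cycle 7: CDB Mul1=24; issue MUL r5<-Mul1 // r0:Mul2,r1:24,r2:6,r3:2,r4:4,r5:Mul1
cycle 8: stall // r0:Mul2,r1:24,r2:6,r3:2,r4:4,r5:Mul1
cycle 9: CDB Mul2=12; issue MUL r0<-Mul2 // r0:Mul2,r1:24,r2:6,r3:2,r4:4,r5:Mul1
cycle 10: issue SUB r1<-Add1 // r0:Mul2,r1:Add1,r2:6,r3:2,r4:4,r5:Mul1
cycle 11: issue ADD r0<-Add2 // r0:Add2,r1:Add1,r2:6,r3:2,r4:4,r5:Mul1
cycle 12: CDB Mul1=24 // r0:Add2,r1:Add1,r2:6,r3:2,r4:4,r5:24

STATUS = TAG Add2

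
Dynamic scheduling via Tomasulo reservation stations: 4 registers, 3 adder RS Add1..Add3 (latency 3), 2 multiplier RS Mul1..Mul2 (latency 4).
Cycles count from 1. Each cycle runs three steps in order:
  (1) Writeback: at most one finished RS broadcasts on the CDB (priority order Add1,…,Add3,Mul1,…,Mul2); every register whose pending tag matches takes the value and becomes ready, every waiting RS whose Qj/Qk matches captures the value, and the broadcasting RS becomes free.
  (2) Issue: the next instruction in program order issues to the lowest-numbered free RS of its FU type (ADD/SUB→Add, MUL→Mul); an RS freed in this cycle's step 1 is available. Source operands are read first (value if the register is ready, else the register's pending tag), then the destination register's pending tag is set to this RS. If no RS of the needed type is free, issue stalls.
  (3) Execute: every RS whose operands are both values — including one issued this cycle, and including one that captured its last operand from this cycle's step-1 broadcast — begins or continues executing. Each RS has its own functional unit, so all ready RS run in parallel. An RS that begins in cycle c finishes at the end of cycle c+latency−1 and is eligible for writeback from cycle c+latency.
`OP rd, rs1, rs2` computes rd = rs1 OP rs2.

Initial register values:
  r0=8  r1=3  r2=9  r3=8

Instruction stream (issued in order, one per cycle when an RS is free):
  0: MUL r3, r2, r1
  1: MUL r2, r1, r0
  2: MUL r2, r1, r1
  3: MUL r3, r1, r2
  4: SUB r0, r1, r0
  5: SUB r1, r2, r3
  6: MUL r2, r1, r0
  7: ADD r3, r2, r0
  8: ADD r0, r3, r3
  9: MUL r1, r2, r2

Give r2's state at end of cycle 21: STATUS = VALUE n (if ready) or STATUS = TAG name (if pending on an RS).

cycle 1: issue MUL r3<-Mul1 // r0:8,r1:3,r2:9,r3:Mul1
cycle 2: issue MUL r2<-Mul2 // r0:8,r1:3,r2:Mul2,r3:Mul1
cycle 3: stall // r0:8,r1:3,r2:Mul2,r3:Mul1
cycle 4: stall // r0:8,r1:3,r2:Mul2,r3:Mul1
cycle 5: CDB Mul1=27; issue MUL r2<-Mul1 // r0:8,r1:3,r2:Mul1,r3:27
cycle 6: CDB Mul2=24; issue MUL r3<-Mul2 // r0:8,r1:3,r2:Mul1,r3:Mul2
cycle 7: issue SUB r0<-Add1 // r0:Add1,r1:3,r2:Mul1,r3:Mul2
cycle 8: issue SUB r1<-Add2 // r0:Add1,r1:Add2,r2:Mul1,r3:Mul2
cycle 9: CDB Mul1=9; issue MUL r2<-Mul1 // r0:Add1,r1:Add2,r2:Mul1,r3:Mul2
cycle 10: CDB Add1=-5; issue ADD r3<-Add1 // r0:-5,r1:Add2,r2:Mul1,r3:Add1
cycle 11: issue ADD r0<-Add3 // r0:Add3,r1:Add2,r2:Mul1,r3:Add1
cycle 12: stall // r0:Add3,r1:Add2,r2:Mul1,r3:Add1
cycle 13: CDB Mul2=27; issue MUL r1<-Mul2 // r0:Add3,r1:Mul2,r2:Mul1,r3:Add1
cycle 14: - // r0:Add3,r1:Mul2,r2:Mul1,r3:Add1
cycle 15: - // r0:Add3,r1:Mul2,r2:Mul1,r3:Add1
cycle 16: CDB Add2=-18 // r0:Add3,r1:Mul2,r2:Mul1,r3:Add1
cycle 17: - // r0:Add3,r1:Mul2,r2:Mul1,r3:Add1
cycle 18: - // r0:Add3,r1:Mul2,r2:Mul1,r3:Add1
cycle 19: - // r0:Add3,r1:Mul2,r2:Mul1,r3:Add1
cycle 20: CDB Mul1=90 // r0:Add3,r1:Mul2,r2:90,r3:Add1
cycle 21: - // r0:Add3,r1:Mul2,r2:90,r3:Add1

STATUS = VALUE 90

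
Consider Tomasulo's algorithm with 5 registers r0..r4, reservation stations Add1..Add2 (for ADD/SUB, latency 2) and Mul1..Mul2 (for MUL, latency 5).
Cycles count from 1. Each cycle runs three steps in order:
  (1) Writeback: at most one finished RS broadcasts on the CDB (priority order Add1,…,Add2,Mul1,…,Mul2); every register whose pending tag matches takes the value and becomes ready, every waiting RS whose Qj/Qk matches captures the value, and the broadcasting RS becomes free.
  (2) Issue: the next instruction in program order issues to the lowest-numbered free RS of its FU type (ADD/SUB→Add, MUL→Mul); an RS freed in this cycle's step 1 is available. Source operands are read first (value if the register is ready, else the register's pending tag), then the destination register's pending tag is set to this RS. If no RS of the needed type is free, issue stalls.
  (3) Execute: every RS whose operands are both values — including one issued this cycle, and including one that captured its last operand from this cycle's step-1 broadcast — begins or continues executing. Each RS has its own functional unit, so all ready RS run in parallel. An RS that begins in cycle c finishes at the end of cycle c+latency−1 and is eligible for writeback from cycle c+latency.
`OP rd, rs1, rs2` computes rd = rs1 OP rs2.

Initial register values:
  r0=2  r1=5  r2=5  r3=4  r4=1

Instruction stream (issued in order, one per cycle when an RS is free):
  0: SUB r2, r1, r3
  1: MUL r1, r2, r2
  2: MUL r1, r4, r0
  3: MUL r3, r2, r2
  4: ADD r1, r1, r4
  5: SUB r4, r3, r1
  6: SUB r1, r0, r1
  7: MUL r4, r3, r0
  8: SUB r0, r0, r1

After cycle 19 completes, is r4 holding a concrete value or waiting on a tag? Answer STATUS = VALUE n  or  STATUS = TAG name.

STATUS = VALUE 2

cycle 1: issue SUB r2<-Add1 // r0:2,r1:5,r2:Add1,r3:4,r4:1
cycle 2: issue MUL r1<-Mul1 // r0:2,r1:Mul1,r2:Add1,r3:4,r4:1
cycle 3: CDB Add1=1; issue MUL r1<-Mul2 // r0:2,r1:Mul2,r2:1,r3:4,r4:1
cycle 4: stall // r0:2,r1:Mul2,r2:1,r3:4,r4:1
cycle 5: stall // r0:2,r1:Mul2,r2:1,r3:4,r4:1
cycle 6: stall // r0:2,r1:Mul2,r2:1,r3:4,r4:1
cycle 7: stall // r0:2,r1:Mul2,r2:1,r3:4,r4:1
cycle 8: CDB Mul1=1; issue MUL r3<-Mul1 // r0:2,r1:Mul2,r2:1,r3:Mul1,r4:1
cycle 9: CDB Mul2=2; issue ADD r1<-Add1 // r0:2,r1:Add1,r2:1,r3:Mul1,r4:1
cycle 10: issue SUB r4<-Add2 // r0:2,r1:Add1,r2:1,r3:Mul1,r4:Add2
cycle 11: CDB Add1=3; issue SUB r1<-Add1 // r0:2,r1:Add1,r2:1,r3:Mul1,r4:Add2
cycle 12: issue MUL r4<-Mul2 // r0:2,r1:Add1,r2:1,r3:Mul1,r4:Mul2
cycle 13: CDB Add1=-1; issue SUB r0<-Add1 // r0:Add1,r1:-1,r2:1,r3:Mul1,r4:Mul2
cycle 14: CDB Mul1=1 // r0:Add1,r1:-1,r2:1,r3:1,r4:Mul2
cycle 15: CDB Add1=3 // r0:3,r1:-1,r2:1,r3:1,r4:Mul2
cycle 16: CDB Add2=-2 // r0:3,r1:-1,r2:1,r3:1,r4:Mul2
cycle 17: - // r0:3,r1:-1,r2:1,r3:1,r4:Mul2
cycle 18: - // r0:3,r1:-1,r2:1,r3:1,r4:Mul2
cycle 19: CDB Mul2=2 // r0:3,r1:-1,r2:1,r3:1,r4:2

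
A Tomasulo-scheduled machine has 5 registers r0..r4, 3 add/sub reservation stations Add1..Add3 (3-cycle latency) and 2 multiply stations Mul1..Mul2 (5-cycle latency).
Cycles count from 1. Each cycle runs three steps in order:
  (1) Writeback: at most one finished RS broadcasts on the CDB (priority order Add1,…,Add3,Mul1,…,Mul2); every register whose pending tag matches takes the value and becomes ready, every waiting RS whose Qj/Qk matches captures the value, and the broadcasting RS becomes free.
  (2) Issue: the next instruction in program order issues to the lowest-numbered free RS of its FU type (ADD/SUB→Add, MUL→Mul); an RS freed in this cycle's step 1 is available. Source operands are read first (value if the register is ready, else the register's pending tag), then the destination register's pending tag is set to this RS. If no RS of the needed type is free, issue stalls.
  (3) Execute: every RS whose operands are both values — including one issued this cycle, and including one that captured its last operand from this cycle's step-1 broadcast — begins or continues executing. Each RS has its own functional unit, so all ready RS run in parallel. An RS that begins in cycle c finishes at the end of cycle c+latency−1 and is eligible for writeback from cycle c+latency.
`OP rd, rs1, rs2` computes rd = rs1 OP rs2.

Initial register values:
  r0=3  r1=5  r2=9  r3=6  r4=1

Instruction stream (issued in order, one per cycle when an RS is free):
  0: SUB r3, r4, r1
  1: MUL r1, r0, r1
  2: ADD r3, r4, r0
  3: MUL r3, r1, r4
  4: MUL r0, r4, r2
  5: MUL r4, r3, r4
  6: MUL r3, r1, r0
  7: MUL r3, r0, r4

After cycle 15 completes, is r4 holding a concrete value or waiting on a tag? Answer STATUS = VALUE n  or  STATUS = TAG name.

STATUS = TAG Mul1

  c1: issue SUB r3<-Add1  regs: r0:3,r1:5,r2:9,r3:Add1,r4:1
  c2: issue MUL r1<-Mul1  regs: r0:3,r1:Mul1,r2:9,r3:Add1,r4:1
  c3: issue ADD r3<-Add2  regs: r0:3,r1:Mul1,r2:9,r3:Add2,r4:1
  c4: CDB Add1=-4; issue MUL r3<-Mul2  regs: r0:3,r1:Mul1,r2:9,r3:Mul2,r4:1
  c5: stall  regs: r0:3,r1:Mul1,r2:9,r3:Mul2,r4:1
  c6: CDB Add2=4; stall  regs: r0:3,r1:Mul1,r2:9,r3:Mul2,r4:1
  c7: CDB Mul1=15; issue MUL r0<-Mul1  regs: r0:Mul1,r1:15,r2:9,r3:Mul2,r4:1
  c8: stall  regs: r0:Mul1,r1:15,r2:9,r3:Mul2,r4:1
  c9: stall  regs: r0:Mul1,r1:15,r2:9,r3:Mul2,r4:1
  c10: stall  regs: r0:Mul1,r1:15,r2:9,r3:Mul2,r4:1
  c11: stall  regs: r0:Mul1,r1:15,r2:9,r3:Mul2,r4:1
  c12: CDB Mul1=9; issue MUL r4<-Mul1  regs: r0:9,r1:15,r2:9,r3:Mul2,r4:Mul1
  c13: CDB Mul2=15; issue MUL r3<-Mul2  regs: r0:9,r1:15,r2:9,r3:Mul2,r4:Mul1
  c14: stall  regs: r0:9,r1:15,r2:9,r3:Mul2,r4:Mul1
  c15: stall  regs: r0:9,r1:15,r2:9,r3:Mul2,r4:Mul1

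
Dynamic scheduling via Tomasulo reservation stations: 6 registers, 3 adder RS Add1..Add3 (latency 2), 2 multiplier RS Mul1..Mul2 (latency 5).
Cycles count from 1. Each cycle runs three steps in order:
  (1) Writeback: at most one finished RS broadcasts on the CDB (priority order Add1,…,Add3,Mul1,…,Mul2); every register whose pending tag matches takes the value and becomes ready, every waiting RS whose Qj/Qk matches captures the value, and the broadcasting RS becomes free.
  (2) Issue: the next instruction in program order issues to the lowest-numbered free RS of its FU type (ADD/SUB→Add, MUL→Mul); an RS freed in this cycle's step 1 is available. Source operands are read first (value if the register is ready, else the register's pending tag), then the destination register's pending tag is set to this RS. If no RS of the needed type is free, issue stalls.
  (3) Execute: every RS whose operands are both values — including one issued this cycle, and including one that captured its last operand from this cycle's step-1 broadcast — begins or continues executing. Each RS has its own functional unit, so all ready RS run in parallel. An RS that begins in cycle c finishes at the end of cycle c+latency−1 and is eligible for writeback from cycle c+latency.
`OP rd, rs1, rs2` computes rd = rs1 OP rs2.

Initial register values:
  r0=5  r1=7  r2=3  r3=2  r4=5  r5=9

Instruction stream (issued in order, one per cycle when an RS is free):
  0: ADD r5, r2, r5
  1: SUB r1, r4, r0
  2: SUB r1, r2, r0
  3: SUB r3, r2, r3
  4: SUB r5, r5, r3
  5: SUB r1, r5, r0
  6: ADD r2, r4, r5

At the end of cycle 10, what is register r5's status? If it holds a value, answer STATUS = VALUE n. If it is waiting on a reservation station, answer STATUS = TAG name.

  c1: issue ADD r5<-Add1  regs: r0:5,r1:7,r2:3,r3:2,r4:5,r5:Add1
  c2: issue SUB r1<-Add2  regs: r0:5,r1:Add2,r2:3,r3:2,r4:5,r5:Add1
  c3: CDB Add1=12; issue SUB r1<-Add1  regs: r0:5,r1:Add1,r2:3,r3:2,r4:5,r5:12
  c4: CDB Add2=0; issue SUB r3<-Add2  regs: r0:5,r1:Add1,r2:3,r3:Add2,r4:5,r5:12
  c5: CDB Add1=-2; issue SUB r5<-Add1  regs: r0:5,r1:-2,r2:3,r3:Add2,r4:5,r5:Add1
  c6: CDB Add2=1; issue SUB r1<-Add2  regs: r0:5,r1:Add2,r2:3,r3:1,r4:5,r5:Add1
  c7: issue ADD r2<-Add3  regs: r0:5,r1:Add2,r2:Add3,r3:1,r4:5,r5:Add1
  c8: CDB Add1=11  regs: r0:5,r1:Add2,r2:Add3,r3:1,r4:5,r5:11
  c9: -  regs: r0:5,r1:Add2,r2:Add3,r3:1,r4:5,r5:11
  c10: CDB Add2=6  regs: r0:5,r1:6,r2:Add3,r3:1,r4:5,r5:11

STATUS = VALUE 11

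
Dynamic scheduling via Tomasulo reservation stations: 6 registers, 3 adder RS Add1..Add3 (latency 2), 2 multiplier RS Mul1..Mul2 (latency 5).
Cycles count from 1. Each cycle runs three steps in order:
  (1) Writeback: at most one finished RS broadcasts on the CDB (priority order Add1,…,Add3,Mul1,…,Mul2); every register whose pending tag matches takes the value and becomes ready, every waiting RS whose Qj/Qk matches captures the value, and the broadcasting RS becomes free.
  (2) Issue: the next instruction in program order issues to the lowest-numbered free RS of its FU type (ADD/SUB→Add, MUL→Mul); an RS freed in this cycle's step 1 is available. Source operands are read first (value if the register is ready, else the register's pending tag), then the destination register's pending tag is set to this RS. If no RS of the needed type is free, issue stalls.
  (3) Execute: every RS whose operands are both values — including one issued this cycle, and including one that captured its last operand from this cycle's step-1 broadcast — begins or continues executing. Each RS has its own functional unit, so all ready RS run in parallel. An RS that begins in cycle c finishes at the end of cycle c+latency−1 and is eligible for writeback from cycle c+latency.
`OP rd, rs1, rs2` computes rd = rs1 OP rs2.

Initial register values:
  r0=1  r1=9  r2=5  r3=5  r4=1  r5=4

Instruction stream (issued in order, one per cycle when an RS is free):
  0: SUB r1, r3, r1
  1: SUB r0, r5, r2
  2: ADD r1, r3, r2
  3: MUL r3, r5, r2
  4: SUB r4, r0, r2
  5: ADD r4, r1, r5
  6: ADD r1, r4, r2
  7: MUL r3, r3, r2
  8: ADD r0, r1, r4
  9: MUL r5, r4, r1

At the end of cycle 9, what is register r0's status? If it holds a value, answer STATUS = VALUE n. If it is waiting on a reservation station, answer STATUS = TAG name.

STATUS = TAG Add2

  c1: issue SUB r1<-Add1  regs: r0:1,r1:Add1,r2:5,r3:5,r4:1,r5:4
  c2: issue SUB r0<-Add2  regs: r0:Add2,r1:Add1,r2:5,r3:5,r4:1,r5:4
  c3: CDB Add1=-4; issue ADD r1<-Add1  regs: r0:Add2,r1:Add1,r2:5,r3:5,r4:1,r5:4
  c4: CDB Add2=-1; issue MUL r3<-Mul1  regs: r0:-1,r1:Add1,r2:5,r3:Mul1,r4:1,r5:4
  c5: CDB Add1=10; issue SUB r4<-Add1  regs: r0:-1,r1:10,r2:5,r3:Mul1,r4:Add1,r5:4
  c6: issue ADD r4<-Add2  regs: r0:-1,r1:10,r2:5,r3:Mul1,r4:Add2,r5:4
  c7: CDB Add1=-6; issue ADD r1<-Add1  regs: r0:-1,r1:Add1,r2:5,r3:Mul1,r4:Add2,r5:4
  c8: CDB Add2=14; issue MUL r3<-Mul2  regs: r0:-1,r1:Add1,r2:5,r3:Mul2,r4:14,r5:4
  c9: CDB Mul1=20; issue ADD r0<-Add2  regs: r0:Add2,r1:Add1,r2:5,r3:Mul2,r4:14,r5:4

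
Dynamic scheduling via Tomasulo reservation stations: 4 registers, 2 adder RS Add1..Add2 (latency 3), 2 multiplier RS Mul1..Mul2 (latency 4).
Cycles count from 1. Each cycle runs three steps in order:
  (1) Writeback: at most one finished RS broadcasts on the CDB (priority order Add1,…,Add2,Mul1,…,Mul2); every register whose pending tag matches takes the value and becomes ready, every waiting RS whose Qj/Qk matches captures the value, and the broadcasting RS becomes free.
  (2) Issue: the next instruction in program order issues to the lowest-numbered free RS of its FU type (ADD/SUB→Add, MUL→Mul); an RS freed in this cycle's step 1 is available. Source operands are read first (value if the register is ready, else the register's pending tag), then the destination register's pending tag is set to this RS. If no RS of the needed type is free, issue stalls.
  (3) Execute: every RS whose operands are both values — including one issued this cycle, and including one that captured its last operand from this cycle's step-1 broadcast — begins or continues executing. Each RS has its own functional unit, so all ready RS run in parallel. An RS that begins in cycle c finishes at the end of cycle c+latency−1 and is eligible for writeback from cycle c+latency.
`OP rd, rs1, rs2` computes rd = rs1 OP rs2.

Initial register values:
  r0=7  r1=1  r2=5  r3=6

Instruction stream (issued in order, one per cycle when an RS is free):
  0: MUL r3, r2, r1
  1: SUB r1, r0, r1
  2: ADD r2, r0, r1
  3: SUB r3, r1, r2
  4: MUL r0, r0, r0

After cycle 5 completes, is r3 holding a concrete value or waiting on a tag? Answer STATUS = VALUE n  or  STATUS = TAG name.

  c1: issue MUL r3<-Mul1  regs: r0:7,r1:1,r2:5,r3:Mul1
  c2: issue SUB r1<-Add1  regs: r0:7,r1:Add1,r2:5,r3:Mul1
  c3: issue ADD r2<-Add2  regs: r0:7,r1:Add1,r2:Add2,r3:Mul1
  c4: stall  regs: r0:7,r1:Add1,r2:Add2,r3:Mul1
  c5: CDB Add1=6; issue SUB r3<-Add1  regs: r0:7,r1:6,r2:Add2,r3:Add1

STATUS = TAG Add1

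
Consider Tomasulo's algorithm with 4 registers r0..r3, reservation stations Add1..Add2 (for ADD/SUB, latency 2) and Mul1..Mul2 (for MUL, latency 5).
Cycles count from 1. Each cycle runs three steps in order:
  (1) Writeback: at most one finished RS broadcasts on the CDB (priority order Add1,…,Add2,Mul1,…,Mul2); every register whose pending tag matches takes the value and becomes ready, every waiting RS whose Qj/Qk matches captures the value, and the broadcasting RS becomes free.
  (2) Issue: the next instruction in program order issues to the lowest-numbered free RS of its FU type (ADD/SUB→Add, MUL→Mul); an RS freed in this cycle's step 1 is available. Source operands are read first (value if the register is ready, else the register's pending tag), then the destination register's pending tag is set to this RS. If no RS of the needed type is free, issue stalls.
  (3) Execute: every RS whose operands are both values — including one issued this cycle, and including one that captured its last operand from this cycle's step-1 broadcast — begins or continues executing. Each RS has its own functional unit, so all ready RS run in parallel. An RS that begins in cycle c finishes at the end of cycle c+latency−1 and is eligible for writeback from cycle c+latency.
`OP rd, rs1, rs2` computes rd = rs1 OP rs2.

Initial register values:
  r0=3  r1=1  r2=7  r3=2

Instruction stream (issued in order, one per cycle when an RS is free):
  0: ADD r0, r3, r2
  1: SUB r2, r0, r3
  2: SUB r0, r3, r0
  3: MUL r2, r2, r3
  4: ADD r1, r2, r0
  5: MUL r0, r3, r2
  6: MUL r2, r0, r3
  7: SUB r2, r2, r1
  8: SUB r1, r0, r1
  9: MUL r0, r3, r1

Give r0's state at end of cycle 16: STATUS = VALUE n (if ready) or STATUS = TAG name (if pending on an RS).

STATUS = TAG Mul2

c1: issue ADD r0<-Add1 | r0:Add1,r1:1,r2:7,r3:2
c2: issue SUB r2<-Add2 | r0:Add1,r1:1,r2:Add2,r3:2
c3: CDB Add1=9; issue SUB r0<-Add1 | r0:Add1,r1:1,r2:Add2,r3:2
c4: issue MUL r2<-Mul1 | r0:Add1,r1:1,r2:Mul1,r3:2
c5: CDB Add1=-7; issue ADD r1<-Add1 | r0:-7,r1:Add1,r2:Mul1,r3:2
c6: CDB Add2=7; issue MUL r0<-Mul2 | r0:Mul2,r1:Add1,r2:Mul1,r3:2
c7: stall | r0:Mul2,r1:Add1,r2:Mul1,r3:2
c8: stall | r0:Mul2,r1:Add1,r2:Mul1,r3:2
c9: stall | r0:Mul2,r1:Add1,r2:Mul1,r3:2
c10: stall | r0:Mul2,r1:Add1,r2:Mul1,r3:2
c11: CDB Mul1=14; issue MUL r2<-Mul1 | r0:Mul2,r1:Add1,r2:Mul1,r3:2
c12: issue SUB r2<-Add2 | r0:Mul2,r1:Add1,r2:Add2,r3:2
c13: CDB Add1=7; issue SUB r1<-Add1 | r0:Mul2,r1:Add1,r2:Add2,r3:2
c14: stall | r0:Mul2,r1:Add1,r2:Add2,r3:2
c15: stall | r0:Mul2,r1:Add1,r2:Add2,r3:2
c16: CDB Mul2=28; issue MUL r0<-Mul2 | r0:Mul2,r1:Add1,r2:Add2,r3:2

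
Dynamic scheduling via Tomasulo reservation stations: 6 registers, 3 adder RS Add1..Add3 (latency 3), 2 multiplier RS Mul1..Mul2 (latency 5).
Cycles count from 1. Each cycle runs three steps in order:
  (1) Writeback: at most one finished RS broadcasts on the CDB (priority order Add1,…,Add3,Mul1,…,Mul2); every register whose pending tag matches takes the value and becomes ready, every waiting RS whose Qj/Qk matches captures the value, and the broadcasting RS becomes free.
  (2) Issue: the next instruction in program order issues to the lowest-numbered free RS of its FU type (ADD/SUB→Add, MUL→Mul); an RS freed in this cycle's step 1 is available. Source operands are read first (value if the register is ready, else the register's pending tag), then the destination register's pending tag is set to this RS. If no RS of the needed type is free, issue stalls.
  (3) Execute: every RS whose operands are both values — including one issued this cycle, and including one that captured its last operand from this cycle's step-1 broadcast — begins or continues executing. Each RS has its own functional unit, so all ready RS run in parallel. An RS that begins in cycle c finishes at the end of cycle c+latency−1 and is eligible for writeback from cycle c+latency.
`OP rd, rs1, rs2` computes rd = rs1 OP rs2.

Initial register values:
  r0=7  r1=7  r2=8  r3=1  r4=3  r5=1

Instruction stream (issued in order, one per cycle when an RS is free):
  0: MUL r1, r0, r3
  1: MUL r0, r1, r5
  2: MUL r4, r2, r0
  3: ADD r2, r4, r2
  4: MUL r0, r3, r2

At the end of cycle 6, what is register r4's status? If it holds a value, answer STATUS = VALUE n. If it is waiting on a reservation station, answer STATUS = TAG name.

STATUS = TAG Mul1

cycle 1: issue MUL r1<-Mul1 // r0:7,r1:Mul1,r2:8,r3:1,r4:3,r5:1
cycle 2: issue MUL r0<-Mul2 // r0:Mul2,r1:Mul1,r2:8,r3:1,r4:3,r5:1
cycle 3: stall // r0:Mul2,r1:Mul1,r2:8,r3:1,r4:3,r5:1
cycle 4: stall // r0:Mul2,r1:Mul1,r2:8,r3:1,r4:3,r5:1
cycle 5: stall // r0:Mul2,r1:Mul1,r2:8,r3:1,r4:3,r5:1
cycle 6: CDB Mul1=7; issue MUL r4<-Mul1 // r0:Mul2,r1:7,r2:8,r3:1,r4:Mul1,r5:1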